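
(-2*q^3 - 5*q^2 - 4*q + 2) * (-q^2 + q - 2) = 2*q^5 + 3*q^4 + 3*q^3 + 4*q^2 + 10*q - 4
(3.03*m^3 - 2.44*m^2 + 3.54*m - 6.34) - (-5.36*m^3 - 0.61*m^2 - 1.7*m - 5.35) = 8.39*m^3 - 1.83*m^2 + 5.24*m - 0.99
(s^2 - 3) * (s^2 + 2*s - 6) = s^4 + 2*s^3 - 9*s^2 - 6*s + 18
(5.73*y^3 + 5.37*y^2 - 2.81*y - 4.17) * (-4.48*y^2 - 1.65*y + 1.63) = -25.6704*y^5 - 33.5121*y^4 + 13.0682*y^3 + 32.0712*y^2 + 2.3002*y - 6.7971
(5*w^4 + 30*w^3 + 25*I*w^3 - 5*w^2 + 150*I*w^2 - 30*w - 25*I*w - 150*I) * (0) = 0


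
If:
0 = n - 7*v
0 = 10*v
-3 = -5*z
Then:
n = 0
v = 0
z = 3/5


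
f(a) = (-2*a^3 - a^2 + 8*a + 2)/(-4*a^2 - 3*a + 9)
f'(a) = (8*a + 3)*(-2*a^3 - a^2 + 8*a + 2)/(-4*a^2 - 3*a + 9)^2 + (-6*a^2 - 2*a + 8)/(-4*a^2 - 3*a + 9) = (8*a^4 + 12*a^3 - 19*a^2 - 2*a + 78)/(16*a^4 + 24*a^3 - 63*a^2 - 54*a + 81)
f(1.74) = -0.28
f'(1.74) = 2.21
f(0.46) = 0.78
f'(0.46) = 1.63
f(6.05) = 2.76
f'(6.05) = 0.53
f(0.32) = 0.58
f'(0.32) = 1.30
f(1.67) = -0.45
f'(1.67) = 2.72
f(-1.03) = -0.65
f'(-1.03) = 0.91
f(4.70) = 2.03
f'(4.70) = 0.55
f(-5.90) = -2.94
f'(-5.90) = 0.53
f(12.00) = 5.81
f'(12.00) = 0.51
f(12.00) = 5.81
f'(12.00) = 0.51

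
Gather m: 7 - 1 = 6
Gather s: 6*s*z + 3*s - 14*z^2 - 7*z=s*(6*z + 3) - 14*z^2 - 7*z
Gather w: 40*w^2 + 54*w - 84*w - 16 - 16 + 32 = 40*w^2 - 30*w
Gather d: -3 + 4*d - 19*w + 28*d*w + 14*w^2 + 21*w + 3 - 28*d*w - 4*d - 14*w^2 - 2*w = 0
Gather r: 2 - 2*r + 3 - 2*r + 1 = 6 - 4*r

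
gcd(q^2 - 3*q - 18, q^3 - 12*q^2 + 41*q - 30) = q - 6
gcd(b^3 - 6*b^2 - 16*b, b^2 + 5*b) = b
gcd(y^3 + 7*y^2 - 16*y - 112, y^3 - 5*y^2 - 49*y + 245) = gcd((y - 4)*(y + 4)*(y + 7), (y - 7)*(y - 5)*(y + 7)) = y + 7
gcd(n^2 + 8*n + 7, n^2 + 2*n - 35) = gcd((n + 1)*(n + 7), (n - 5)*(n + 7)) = n + 7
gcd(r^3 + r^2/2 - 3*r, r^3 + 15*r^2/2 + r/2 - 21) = r^2 + r/2 - 3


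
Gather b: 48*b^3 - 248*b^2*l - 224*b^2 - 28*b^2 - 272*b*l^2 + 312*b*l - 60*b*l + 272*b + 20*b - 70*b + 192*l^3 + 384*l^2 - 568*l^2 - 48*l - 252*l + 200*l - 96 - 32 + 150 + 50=48*b^3 + b^2*(-248*l - 252) + b*(-272*l^2 + 252*l + 222) + 192*l^3 - 184*l^2 - 100*l + 72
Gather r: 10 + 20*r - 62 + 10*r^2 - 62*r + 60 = 10*r^2 - 42*r + 8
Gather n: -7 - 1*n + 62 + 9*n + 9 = 8*n + 64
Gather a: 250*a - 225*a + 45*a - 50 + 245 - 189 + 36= 70*a + 42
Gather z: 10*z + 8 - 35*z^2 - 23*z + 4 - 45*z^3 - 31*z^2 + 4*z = -45*z^3 - 66*z^2 - 9*z + 12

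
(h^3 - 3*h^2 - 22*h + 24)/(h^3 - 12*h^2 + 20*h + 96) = (h^2 + 3*h - 4)/(h^2 - 6*h - 16)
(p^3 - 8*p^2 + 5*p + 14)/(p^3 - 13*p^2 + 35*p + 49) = (p - 2)/(p - 7)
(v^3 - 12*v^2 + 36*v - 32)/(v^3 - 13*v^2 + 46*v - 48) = (v - 2)/(v - 3)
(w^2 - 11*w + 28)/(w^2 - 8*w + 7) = (w - 4)/(w - 1)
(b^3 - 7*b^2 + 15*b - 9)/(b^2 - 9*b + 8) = (b^2 - 6*b + 9)/(b - 8)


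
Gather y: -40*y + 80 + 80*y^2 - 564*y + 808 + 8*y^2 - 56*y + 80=88*y^2 - 660*y + 968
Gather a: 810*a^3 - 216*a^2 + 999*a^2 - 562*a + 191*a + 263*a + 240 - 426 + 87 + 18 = 810*a^3 + 783*a^2 - 108*a - 81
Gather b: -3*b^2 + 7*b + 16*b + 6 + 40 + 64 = -3*b^2 + 23*b + 110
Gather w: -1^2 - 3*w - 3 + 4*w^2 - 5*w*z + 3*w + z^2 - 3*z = 4*w^2 - 5*w*z + z^2 - 3*z - 4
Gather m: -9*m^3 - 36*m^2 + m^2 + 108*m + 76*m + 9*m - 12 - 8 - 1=-9*m^3 - 35*m^2 + 193*m - 21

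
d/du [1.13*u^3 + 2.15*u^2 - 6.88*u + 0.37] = 3.39*u^2 + 4.3*u - 6.88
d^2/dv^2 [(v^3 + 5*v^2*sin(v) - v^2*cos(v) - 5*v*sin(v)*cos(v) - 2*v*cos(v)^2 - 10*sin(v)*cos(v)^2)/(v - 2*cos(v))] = -5*v*sin(v) - v*cos(v) - 2*sin(v) - 10*sin(2*v) + 10*cos(v) + 2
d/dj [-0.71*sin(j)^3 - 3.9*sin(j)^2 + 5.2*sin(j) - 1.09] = (-2.13*sin(j)^2 - 7.8*sin(j) + 5.2)*cos(j)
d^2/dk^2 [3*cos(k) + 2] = -3*cos(k)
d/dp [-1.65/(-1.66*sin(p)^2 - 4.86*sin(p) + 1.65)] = -(5.478*sin(p) + 8.019)*cos(p)/(1.66*sin(p)^2 + 4.86*sin(p) - 1.65)^2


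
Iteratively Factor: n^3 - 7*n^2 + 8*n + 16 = (n + 1)*(n^2 - 8*n + 16) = (n - 4)*(n + 1)*(n - 4)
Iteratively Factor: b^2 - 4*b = (b)*(b - 4)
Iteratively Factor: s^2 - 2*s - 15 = (s - 5)*(s + 3)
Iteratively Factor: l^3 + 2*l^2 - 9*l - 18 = (l - 3)*(l^2 + 5*l + 6) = (l - 3)*(l + 2)*(l + 3)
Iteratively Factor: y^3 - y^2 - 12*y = (y + 3)*(y^2 - 4*y) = (y - 4)*(y + 3)*(y)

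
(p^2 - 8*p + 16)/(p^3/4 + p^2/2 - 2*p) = 4*(p^2 - 8*p + 16)/(p*(p^2 + 2*p - 8))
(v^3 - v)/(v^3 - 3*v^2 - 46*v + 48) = v*(v + 1)/(v^2 - 2*v - 48)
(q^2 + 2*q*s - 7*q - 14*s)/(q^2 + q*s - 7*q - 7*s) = (q + 2*s)/(q + s)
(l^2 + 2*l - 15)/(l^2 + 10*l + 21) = (l^2 + 2*l - 15)/(l^2 + 10*l + 21)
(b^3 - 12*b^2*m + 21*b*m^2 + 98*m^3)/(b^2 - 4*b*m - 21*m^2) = (b^2 - 5*b*m - 14*m^2)/(b + 3*m)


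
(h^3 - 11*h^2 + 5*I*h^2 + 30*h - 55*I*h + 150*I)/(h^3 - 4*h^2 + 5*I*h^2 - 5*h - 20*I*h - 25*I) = (h - 6)/(h + 1)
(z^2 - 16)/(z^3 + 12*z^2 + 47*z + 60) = (z - 4)/(z^2 + 8*z + 15)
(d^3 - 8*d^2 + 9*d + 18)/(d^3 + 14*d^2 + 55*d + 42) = (d^2 - 9*d + 18)/(d^2 + 13*d + 42)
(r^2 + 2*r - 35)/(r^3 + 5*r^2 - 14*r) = (r - 5)/(r*(r - 2))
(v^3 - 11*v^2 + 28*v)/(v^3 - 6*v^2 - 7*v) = (v - 4)/(v + 1)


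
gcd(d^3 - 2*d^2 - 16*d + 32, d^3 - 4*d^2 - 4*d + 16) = d^2 - 6*d + 8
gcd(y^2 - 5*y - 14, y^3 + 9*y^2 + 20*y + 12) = y + 2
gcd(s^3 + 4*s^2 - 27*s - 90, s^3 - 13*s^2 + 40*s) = s - 5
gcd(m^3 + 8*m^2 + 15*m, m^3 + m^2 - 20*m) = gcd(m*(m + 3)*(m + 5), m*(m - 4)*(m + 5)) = m^2 + 5*m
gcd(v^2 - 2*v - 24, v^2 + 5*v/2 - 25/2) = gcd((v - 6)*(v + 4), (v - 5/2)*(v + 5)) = 1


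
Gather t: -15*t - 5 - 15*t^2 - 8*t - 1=-15*t^2 - 23*t - 6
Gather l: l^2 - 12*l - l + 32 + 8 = l^2 - 13*l + 40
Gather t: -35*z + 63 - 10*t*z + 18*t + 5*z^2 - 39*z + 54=t*(18 - 10*z) + 5*z^2 - 74*z + 117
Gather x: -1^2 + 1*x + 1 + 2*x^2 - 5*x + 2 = 2*x^2 - 4*x + 2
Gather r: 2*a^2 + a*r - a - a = 2*a^2 + a*r - 2*a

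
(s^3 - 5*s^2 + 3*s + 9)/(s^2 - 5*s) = (s^3 - 5*s^2 + 3*s + 9)/(s*(s - 5))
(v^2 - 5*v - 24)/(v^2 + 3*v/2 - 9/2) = 2*(v - 8)/(2*v - 3)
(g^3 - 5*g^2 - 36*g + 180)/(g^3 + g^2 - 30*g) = (g - 6)/g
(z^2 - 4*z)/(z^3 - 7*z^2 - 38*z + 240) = z*(z - 4)/(z^3 - 7*z^2 - 38*z + 240)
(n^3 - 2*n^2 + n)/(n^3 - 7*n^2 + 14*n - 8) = n*(n - 1)/(n^2 - 6*n + 8)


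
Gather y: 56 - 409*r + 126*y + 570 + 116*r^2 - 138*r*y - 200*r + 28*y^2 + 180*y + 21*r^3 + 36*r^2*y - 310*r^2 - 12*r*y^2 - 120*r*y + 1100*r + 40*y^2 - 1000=21*r^3 - 194*r^2 + 491*r + y^2*(68 - 12*r) + y*(36*r^2 - 258*r + 306) - 374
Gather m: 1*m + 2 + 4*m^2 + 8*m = 4*m^2 + 9*m + 2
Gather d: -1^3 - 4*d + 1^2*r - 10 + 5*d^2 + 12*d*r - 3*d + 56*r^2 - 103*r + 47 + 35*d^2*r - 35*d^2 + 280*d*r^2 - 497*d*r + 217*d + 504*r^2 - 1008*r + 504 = d^2*(35*r - 30) + d*(280*r^2 - 485*r + 210) + 560*r^2 - 1110*r + 540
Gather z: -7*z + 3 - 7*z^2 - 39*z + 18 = -7*z^2 - 46*z + 21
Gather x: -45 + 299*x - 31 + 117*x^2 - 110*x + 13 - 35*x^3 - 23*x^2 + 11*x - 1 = -35*x^3 + 94*x^2 + 200*x - 64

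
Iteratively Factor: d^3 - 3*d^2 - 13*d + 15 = (d - 5)*(d^2 + 2*d - 3) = (d - 5)*(d - 1)*(d + 3)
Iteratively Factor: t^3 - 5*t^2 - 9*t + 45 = (t + 3)*(t^2 - 8*t + 15) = (t - 5)*(t + 3)*(t - 3)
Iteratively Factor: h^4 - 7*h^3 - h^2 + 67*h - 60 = (h - 4)*(h^3 - 3*h^2 - 13*h + 15) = (h - 5)*(h - 4)*(h^2 + 2*h - 3) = (h - 5)*(h - 4)*(h - 1)*(h + 3)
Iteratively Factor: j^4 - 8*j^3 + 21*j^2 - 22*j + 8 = (j - 1)*(j^3 - 7*j^2 + 14*j - 8) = (j - 1)^2*(j^2 - 6*j + 8) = (j - 4)*(j - 1)^2*(j - 2)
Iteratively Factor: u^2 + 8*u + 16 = (u + 4)*(u + 4)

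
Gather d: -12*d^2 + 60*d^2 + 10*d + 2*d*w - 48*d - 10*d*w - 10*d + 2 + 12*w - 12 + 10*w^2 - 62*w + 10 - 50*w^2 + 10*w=48*d^2 + d*(-8*w - 48) - 40*w^2 - 40*w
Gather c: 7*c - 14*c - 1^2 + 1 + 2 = 2 - 7*c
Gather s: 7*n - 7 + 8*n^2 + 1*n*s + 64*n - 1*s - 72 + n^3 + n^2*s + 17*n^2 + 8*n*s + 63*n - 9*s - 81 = n^3 + 25*n^2 + 134*n + s*(n^2 + 9*n - 10) - 160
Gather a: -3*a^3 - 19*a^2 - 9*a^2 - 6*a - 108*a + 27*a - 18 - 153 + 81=-3*a^3 - 28*a^2 - 87*a - 90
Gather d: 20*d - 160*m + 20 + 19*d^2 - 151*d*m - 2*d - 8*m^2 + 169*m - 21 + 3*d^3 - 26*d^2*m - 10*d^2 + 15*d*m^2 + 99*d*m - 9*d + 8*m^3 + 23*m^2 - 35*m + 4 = 3*d^3 + d^2*(9 - 26*m) + d*(15*m^2 - 52*m + 9) + 8*m^3 + 15*m^2 - 26*m + 3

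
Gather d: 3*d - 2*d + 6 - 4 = d + 2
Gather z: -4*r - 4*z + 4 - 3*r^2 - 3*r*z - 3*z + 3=-3*r^2 - 4*r + z*(-3*r - 7) + 7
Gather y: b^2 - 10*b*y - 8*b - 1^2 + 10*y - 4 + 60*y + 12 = b^2 - 8*b + y*(70 - 10*b) + 7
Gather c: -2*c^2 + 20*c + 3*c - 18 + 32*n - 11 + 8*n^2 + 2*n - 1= -2*c^2 + 23*c + 8*n^2 + 34*n - 30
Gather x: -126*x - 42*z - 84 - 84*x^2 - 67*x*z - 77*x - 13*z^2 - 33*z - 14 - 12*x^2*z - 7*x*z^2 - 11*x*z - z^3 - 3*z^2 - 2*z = x^2*(-12*z - 84) + x*(-7*z^2 - 78*z - 203) - z^3 - 16*z^2 - 77*z - 98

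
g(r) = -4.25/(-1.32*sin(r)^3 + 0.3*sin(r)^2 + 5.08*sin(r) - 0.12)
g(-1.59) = 1.19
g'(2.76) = -6.16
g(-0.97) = 1.26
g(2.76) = -2.44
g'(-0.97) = 0.40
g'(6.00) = 8.49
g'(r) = -4.25*(3.96*sin(r)^2*cos(r) - 0.6*sin(r)*cos(r) - 5.08*cos(r))/(-1.32*sin(r)^3 + 0.3*sin(r)^2 + 5.08*sin(r) - 0.12)^2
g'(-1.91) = -0.11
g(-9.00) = 2.05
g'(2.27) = -0.78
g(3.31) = 4.44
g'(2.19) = -0.59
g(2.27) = -1.27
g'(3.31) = -22.28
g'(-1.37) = 0.05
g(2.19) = -1.21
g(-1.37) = 1.19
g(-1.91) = 1.20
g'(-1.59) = -0.00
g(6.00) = 2.86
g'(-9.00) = -3.76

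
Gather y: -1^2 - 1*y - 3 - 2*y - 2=-3*y - 6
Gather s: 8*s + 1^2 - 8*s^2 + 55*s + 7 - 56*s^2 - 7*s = -64*s^2 + 56*s + 8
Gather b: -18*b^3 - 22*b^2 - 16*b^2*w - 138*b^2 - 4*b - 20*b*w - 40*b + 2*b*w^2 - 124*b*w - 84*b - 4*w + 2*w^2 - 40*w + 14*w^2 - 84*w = -18*b^3 + b^2*(-16*w - 160) + b*(2*w^2 - 144*w - 128) + 16*w^2 - 128*w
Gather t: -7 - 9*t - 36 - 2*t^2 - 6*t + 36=-2*t^2 - 15*t - 7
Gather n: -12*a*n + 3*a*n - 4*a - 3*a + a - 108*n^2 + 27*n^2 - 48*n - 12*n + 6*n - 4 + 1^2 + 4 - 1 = -6*a - 81*n^2 + n*(-9*a - 54)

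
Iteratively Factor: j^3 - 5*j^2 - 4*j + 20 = (j + 2)*(j^2 - 7*j + 10) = (j - 2)*(j + 2)*(j - 5)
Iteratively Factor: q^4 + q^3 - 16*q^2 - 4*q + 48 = (q - 3)*(q^3 + 4*q^2 - 4*q - 16) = (q - 3)*(q + 4)*(q^2 - 4) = (q - 3)*(q - 2)*(q + 4)*(q + 2)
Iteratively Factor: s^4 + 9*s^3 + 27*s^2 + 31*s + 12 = (s + 1)*(s^3 + 8*s^2 + 19*s + 12) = (s + 1)*(s + 4)*(s^2 + 4*s + 3) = (s + 1)*(s + 3)*(s + 4)*(s + 1)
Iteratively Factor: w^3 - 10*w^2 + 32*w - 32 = (w - 2)*(w^2 - 8*w + 16) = (w - 4)*(w - 2)*(w - 4)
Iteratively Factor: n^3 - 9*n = (n)*(n^2 - 9) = n*(n - 3)*(n + 3)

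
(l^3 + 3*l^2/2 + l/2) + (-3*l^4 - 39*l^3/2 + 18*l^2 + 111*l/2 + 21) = -3*l^4 - 37*l^3/2 + 39*l^2/2 + 56*l + 21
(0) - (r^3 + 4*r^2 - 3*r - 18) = -r^3 - 4*r^2 + 3*r + 18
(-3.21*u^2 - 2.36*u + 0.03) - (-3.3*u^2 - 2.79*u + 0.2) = 0.0899999999999999*u^2 + 0.43*u - 0.17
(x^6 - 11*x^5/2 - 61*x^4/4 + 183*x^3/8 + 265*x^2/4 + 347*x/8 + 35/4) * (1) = x^6 - 11*x^5/2 - 61*x^4/4 + 183*x^3/8 + 265*x^2/4 + 347*x/8 + 35/4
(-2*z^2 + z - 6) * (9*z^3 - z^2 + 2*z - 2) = -18*z^5 + 11*z^4 - 59*z^3 + 12*z^2 - 14*z + 12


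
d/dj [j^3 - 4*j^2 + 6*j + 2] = 3*j^2 - 8*j + 6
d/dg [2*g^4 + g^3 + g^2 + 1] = g*(8*g^2 + 3*g + 2)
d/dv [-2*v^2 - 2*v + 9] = -4*v - 2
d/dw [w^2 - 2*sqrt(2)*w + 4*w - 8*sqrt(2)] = 2*w - 2*sqrt(2) + 4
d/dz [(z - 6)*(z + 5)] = 2*z - 1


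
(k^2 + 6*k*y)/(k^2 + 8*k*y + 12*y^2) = k/(k + 2*y)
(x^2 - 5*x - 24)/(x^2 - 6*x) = (x^2 - 5*x - 24)/(x*(x - 6))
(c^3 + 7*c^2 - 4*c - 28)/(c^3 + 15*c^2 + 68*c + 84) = (c - 2)/(c + 6)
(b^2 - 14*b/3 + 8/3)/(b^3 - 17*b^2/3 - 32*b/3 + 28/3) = (b - 4)/(b^2 - 5*b - 14)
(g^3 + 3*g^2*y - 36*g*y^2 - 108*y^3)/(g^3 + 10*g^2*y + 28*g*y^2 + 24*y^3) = (g^2 - 3*g*y - 18*y^2)/(g^2 + 4*g*y + 4*y^2)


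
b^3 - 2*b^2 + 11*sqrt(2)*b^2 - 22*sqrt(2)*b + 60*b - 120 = (b - 2)*(b + 5*sqrt(2))*(b + 6*sqrt(2))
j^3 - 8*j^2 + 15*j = j*(j - 5)*(j - 3)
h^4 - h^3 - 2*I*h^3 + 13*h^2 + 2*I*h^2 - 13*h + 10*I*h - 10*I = (h - 1)*(h - 5*I)*(h + I)*(h + 2*I)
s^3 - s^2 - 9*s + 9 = (s - 3)*(s - 1)*(s + 3)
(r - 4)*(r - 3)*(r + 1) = r^3 - 6*r^2 + 5*r + 12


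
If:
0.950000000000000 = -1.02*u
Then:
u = -0.93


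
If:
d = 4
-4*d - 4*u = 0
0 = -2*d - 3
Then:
No Solution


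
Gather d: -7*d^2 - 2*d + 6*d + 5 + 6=-7*d^2 + 4*d + 11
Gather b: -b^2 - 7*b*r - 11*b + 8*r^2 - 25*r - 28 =-b^2 + b*(-7*r - 11) + 8*r^2 - 25*r - 28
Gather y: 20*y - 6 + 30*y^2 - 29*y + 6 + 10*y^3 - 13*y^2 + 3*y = 10*y^3 + 17*y^2 - 6*y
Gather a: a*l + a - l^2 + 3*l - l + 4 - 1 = a*(l + 1) - l^2 + 2*l + 3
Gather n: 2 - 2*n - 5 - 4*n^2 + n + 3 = -4*n^2 - n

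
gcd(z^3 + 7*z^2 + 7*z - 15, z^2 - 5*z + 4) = z - 1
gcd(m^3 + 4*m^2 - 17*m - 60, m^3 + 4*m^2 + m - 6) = m + 3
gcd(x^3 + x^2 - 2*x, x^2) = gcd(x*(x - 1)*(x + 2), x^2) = x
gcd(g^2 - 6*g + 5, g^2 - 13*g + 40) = g - 5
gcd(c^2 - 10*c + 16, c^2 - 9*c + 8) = c - 8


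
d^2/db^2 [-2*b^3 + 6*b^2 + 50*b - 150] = 12 - 12*b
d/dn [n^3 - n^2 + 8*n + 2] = 3*n^2 - 2*n + 8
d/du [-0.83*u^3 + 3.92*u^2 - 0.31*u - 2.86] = -2.49*u^2 + 7.84*u - 0.31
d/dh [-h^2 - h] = -2*h - 1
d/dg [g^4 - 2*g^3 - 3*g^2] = 2*g*(2*g^2 - 3*g - 3)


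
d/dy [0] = 0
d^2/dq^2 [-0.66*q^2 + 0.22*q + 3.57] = -1.32000000000000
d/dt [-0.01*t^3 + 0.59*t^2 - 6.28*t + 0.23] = -0.03*t^2 + 1.18*t - 6.28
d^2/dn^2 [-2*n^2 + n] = -4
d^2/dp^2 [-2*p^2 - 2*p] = -4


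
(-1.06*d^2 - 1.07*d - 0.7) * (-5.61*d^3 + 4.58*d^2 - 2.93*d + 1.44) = 5.9466*d^5 + 1.1479*d^4 + 2.1322*d^3 - 1.5973*d^2 + 0.5102*d - 1.008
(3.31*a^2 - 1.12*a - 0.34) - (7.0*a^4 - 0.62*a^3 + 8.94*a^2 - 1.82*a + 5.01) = -7.0*a^4 + 0.62*a^3 - 5.63*a^2 + 0.7*a - 5.35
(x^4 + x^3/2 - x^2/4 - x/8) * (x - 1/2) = x^5 - x^3/2 + x/16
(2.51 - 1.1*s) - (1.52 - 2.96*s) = 1.86*s + 0.99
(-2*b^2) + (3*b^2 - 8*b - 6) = b^2 - 8*b - 6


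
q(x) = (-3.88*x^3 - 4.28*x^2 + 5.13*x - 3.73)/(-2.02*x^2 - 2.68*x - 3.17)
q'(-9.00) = 2.01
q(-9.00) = -17.05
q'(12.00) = 1.95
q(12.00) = 22.27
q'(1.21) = 1.46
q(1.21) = 1.14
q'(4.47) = 2.01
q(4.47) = 7.44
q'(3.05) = 2.01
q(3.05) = 4.58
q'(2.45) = 1.98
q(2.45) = 3.38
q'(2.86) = 2.00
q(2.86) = 4.20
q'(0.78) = 0.75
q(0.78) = 0.64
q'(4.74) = 2.00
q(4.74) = 7.98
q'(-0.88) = -0.15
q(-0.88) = 3.75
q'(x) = (4.04*x + 2.68)*(-3.88*x^3 - 4.28*x^2 + 5.13*x - 3.73)/(-2.02*x^2 - 2.68*x - 3.17)^2 + (-11.64*x^2 - 8.56*x + 5.13)/(-2.02*x^2 - 2.68*x - 3.17) = (7.8376*x^4 + 20.7968*x^3 + 58.7318*x^2 + 12.066*x - 26.2585)/(4.0804*x^4 + 10.8272*x^3 + 19.9892*x^2 + 16.9912*x + 10.0489)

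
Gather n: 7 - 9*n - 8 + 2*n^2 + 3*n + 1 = 2*n^2 - 6*n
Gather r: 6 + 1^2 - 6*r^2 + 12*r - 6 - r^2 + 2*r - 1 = -7*r^2 + 14*r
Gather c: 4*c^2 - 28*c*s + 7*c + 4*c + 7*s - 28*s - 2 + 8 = 4*c^2 + c*(11 - 28*s) - 21*s + 6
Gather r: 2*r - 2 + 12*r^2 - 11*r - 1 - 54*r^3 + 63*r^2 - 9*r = -54*r^3 + 75*r^2 - 18*r - 3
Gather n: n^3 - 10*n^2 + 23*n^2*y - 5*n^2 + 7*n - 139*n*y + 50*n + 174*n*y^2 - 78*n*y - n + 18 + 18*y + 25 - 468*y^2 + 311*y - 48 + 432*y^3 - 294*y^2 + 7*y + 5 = n^3 + n^2*(23*y - 15) + n*(174*y^2 - 217*y + 56) + 432*y^3 - 762*y^2 + 336*y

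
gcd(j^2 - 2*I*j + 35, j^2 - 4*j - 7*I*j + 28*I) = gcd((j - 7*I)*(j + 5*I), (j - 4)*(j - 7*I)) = j - 7*I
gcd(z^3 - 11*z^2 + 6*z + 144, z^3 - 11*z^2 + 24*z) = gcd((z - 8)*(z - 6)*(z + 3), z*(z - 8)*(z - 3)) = z - 8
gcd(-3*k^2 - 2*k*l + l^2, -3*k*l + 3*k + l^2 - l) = 3*k - l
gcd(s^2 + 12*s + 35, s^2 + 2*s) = 1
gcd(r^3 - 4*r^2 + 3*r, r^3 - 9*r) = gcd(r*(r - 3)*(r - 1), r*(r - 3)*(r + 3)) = r^2 - 3*r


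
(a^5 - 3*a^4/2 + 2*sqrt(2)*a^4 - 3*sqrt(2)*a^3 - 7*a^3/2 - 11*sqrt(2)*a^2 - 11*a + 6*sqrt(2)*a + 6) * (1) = a^5 - 3*a^4/2 + 2*sqrt(2)*a^4 - 3*sqrt(2)*a^3 - 7*a^3/2 - 11*sqrt(2)*a^2 - 11*a + 6*sqrt(2)*a + 6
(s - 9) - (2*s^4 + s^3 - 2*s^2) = -2*s^4 - s^3 + 2*s^2 + s - 9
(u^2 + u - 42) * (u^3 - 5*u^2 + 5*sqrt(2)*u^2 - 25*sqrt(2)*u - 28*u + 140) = u^5 - 4*u^4 + 5*sqrt(2)*u^4 - 75*u^3 - 20*sqrt(2)*u^3 - 235*sqrt(2)*u^2 + 322*u^2 + 1316*u + 1050*sqrt(2)*u - 5880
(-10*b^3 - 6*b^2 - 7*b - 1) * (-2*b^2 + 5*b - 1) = 20*b^5 - 38*b^4 - 6*b^3 - 27*b^2 + 2*b + 1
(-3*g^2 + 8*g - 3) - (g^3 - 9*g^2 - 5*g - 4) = -g^3 + 6*g^2 + 13*g + 1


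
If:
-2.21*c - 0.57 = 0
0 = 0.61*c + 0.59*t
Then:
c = -0.26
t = 0.27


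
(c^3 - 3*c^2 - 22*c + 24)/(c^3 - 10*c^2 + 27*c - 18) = (c + 4)/(c - 3)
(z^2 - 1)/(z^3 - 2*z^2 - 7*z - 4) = (z - 1)/(z^2 - 3*z - 4)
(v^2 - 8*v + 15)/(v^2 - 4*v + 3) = (v - 5)/(v - 1)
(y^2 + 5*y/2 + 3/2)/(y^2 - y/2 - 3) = (y + 1)/(y - 2)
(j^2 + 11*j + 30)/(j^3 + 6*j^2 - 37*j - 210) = (j + 6)/(j^2 + j - 42)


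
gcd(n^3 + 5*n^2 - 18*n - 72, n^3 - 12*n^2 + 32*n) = n - 4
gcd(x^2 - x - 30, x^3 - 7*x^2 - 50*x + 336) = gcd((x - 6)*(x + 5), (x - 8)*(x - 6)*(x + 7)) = x - 6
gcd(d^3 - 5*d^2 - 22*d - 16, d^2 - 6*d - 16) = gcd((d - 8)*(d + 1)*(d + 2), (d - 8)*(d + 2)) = d^2 - 6*d - 16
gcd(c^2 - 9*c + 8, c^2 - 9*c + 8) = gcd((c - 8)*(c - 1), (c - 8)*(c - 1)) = c^2 - 9*c + 8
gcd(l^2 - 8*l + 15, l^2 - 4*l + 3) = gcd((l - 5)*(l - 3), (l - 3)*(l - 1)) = l - 3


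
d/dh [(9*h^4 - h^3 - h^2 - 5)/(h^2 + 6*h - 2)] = (18*h^5 + 161*h^4 - 84*h^3 + 14*h + 30)/(h^4 + 12*h^3 + 32*h^2 - 24*h + 4)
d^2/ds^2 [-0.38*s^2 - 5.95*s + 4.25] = -0.760000000000000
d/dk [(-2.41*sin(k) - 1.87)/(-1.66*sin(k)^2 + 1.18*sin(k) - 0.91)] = (-4.0006*sin(k)^2 - 6.2084*sin(k) + 4.3997)*cos(k)/(2.7556*sin(k)^4 - 3.9176*sin(k)^3 + 4.4136*sin(k)^2 - 2.1476*sin(k) + 0.8281)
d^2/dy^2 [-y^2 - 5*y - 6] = -2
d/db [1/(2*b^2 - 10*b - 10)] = (5/2 - b)/(-b^2 + 5*b + 5)^2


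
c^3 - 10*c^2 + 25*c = c*(c - 5)^2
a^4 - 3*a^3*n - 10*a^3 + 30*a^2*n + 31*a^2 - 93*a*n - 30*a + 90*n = (a - 5)*(a - 3)*(a - 2)*(a - 3*n)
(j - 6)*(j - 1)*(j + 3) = j^3 - 4*j^2 - 15*j + 18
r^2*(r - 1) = r^3 - r^2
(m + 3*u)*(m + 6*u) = m^2 + 9*m*u + 18*u^2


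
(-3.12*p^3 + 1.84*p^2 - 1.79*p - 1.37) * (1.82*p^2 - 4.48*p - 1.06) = -5.6784*p^5 + 17.3264*p^4 - 8.1938*p^3 + 3.5754*p^2 + 8.035*p + 1.4522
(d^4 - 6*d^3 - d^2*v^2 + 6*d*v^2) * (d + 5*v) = d^5 + 5*d^4*v - 6*d^4 - d^3*v^2 - 30*d^3*v - 5*d^2*v^3 + 6*d^2*v^2 + 30*d*v^3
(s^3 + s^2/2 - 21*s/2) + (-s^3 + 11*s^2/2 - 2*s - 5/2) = 6*s^2 - 25*s/2 - 5/2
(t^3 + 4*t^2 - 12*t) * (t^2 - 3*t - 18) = t^5 + t^4 - 42*t^3 - 36*t^2 + 216*t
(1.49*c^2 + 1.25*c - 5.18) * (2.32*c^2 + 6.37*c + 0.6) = 3.4568*c^4 + 12.3913*c^3 - 3.1611*c^2 - 32.2466*c - 3.108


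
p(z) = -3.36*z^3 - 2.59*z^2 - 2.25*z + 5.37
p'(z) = -10.08*z^2 - 5.18*z - 2.25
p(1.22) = -7.33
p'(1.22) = -23.57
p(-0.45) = 6.16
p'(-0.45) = -1.96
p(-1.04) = 8.69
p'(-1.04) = -7.77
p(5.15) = -533.86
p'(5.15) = -296.27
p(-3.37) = 112.13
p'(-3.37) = -99.27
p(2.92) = -106.94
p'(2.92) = -103.32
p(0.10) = 5.12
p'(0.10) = -2.87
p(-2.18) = 32.78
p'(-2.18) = -38.86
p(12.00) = -6200.67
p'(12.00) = -1515.93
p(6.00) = -827.13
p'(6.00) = -396.21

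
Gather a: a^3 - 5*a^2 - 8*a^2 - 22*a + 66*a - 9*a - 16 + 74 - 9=a^3 - 13*a^2 + 35*a + 49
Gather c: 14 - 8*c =14 - 8*c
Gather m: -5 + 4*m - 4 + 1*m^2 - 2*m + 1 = m^2 + 2*m - 8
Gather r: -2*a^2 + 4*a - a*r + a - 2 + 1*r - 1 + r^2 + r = -2*a^2 + 5*a + r^2 + r*(2 - a) - 3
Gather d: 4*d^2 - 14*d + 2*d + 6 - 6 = 4*d^2 - 12*d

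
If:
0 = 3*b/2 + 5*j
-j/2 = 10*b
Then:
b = 0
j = 0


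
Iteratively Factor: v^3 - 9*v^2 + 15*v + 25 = (v + 1)*(v^2 - 10*v + 25) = (v - 5)*(v + 1)*(v - 5)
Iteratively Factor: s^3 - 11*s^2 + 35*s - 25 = (s - 1)*(s^2 - 10*s + 25) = (s - 5)*(s - 1)*(s - 5)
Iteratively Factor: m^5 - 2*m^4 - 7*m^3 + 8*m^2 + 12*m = (m)*(m^4 - 2*m^3 - 7*m^2 + 8*m + 12) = m*(m - 3)*(m^3 + m^2 - 4*m - 4) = m*(m - 3)*(m - 2)*(m^2 + 3*m + 2) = m*(m - 3)*(m - 2)*(m + 1)*(m + 2)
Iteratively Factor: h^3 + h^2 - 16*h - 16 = (h + 4)*(h^2 - 3*h - 4) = (h + 1)*(h + 4)*(h - 4)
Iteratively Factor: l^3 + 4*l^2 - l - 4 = (l - 1)*(l^2 + 5*l + 4) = (l - 1)*(l + 1)*(l + 4)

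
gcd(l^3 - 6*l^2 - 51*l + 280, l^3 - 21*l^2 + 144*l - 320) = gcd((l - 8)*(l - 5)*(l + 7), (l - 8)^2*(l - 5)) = l^2 - 13*l + 40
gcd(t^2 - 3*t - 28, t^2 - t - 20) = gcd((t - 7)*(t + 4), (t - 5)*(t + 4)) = t + 4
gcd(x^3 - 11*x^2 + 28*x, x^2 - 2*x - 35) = x - 7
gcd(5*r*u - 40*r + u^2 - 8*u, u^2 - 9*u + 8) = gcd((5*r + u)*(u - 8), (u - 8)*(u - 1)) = u - 8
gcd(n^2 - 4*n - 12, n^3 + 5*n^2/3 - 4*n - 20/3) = n + 2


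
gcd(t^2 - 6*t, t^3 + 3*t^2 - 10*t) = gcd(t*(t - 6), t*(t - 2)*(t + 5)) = t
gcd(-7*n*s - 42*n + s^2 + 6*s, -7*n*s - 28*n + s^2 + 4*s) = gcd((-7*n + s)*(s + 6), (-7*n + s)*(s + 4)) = -7*n + s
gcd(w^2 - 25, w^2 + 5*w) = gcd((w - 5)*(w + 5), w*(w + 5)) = w + 5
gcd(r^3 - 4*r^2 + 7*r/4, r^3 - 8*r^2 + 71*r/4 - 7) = r^2 - 4*r + 7/4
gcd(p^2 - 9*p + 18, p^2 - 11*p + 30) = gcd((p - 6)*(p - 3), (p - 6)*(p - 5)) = p - 6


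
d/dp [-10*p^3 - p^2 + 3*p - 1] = -30*p^2 - 2*p + 3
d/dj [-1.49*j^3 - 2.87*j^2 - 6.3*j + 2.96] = -4.47*j^2 - 5.74*j - 6.3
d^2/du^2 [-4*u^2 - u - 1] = -8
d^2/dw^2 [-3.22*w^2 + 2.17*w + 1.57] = -6.44000000000000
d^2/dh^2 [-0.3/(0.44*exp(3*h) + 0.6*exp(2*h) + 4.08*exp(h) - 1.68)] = ((1.188*exp(2*h) + 0.72*exp(h) + 1.224)*(0.44*exp(3*h) + 0.6*exp(2*h) + 4.08*exp(h) - 1.68) - 0.3*(1.32*exp(2*h) + 1.2*exp(h) + 4.08)*(2.64*exp(2*h) + 2.4*exp(h) + 8.16)*exp(h))*exp(h)/(0.44*exp(3*h) + 0.6*exp(2*h) + 4.08*exp(h) - 1.68)^3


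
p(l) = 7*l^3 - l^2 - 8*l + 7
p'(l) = 21*l^2 - 2*l - 8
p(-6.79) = -2176.11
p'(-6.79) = 973.77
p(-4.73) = -718.30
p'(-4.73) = 471.29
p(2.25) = 63.67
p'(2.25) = 93.81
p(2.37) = 75.61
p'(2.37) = 105.21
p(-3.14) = -194.45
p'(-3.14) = 205.33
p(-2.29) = -63.99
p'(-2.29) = 106.71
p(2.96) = 156.10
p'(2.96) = 170.07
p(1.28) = 9.80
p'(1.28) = 23.85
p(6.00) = 1435.00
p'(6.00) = 736.00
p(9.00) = 4957.00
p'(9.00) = 1675.00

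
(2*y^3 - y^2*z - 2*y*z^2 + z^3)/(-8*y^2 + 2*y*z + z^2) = (-y^2 + z^2)/(4*y + z)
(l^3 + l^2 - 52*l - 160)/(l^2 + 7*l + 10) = (l^2 - 4*l - 32)/(l + 2)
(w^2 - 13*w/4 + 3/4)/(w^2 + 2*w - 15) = (w - 1/4)/(w + 5)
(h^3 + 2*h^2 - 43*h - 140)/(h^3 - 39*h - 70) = (h + 4)/(h + 2)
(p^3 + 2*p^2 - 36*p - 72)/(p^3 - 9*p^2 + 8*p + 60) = (p + 6)/(p - 5)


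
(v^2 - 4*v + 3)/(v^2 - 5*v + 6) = (v - 1)/(v - 2)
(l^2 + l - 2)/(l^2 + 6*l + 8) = (l - 1)/(l + 4)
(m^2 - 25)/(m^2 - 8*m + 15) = (m + 5)/(m - 3)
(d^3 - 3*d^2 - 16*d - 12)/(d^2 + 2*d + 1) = (d^2 - 4*d - 12)/(d + 1)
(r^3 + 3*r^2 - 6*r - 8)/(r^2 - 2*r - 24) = (r^2 - r - 2)/(r - 6)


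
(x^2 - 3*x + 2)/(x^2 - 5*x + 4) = (x - 2)/(x - 4)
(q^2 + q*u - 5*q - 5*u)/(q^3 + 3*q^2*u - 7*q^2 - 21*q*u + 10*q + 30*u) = (q + u)/(q^2 + 3*q*u - 2*q - 6*u)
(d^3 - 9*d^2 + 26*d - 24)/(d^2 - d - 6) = (d^2 - 6*d + 8)/(d + 2)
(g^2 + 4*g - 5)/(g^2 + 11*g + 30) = (g - 1)/(g + 6)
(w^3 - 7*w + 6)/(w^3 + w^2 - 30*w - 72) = (w^2 - 3*w + 2)/(w^2 - 2*w - 24)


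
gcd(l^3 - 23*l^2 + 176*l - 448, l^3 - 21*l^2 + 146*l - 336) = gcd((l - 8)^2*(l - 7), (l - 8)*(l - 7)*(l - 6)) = l^2 - 15*l + 56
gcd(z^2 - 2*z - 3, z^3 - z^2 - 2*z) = z + 1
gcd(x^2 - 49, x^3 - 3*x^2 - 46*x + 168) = x + 7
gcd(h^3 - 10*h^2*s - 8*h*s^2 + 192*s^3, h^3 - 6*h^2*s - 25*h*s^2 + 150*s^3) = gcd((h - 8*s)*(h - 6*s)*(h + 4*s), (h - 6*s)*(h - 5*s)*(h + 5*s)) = -h + 6*s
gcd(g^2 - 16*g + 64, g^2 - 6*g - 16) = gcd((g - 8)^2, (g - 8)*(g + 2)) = g - 8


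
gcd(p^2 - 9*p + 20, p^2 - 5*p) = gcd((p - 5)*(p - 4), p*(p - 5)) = p - 5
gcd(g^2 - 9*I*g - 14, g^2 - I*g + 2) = g - 2*I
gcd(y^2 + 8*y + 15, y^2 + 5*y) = y + 5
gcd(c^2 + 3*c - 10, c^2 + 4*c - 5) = c + 5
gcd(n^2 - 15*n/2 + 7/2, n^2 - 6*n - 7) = n - 7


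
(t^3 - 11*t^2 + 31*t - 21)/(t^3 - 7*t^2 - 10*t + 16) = (t^2 - 10*t + 21)/(t^2 - 6*t - 16)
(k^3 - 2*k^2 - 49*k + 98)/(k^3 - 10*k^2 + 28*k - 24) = (k^2 - 49)/(k^2 - 8*k + 12)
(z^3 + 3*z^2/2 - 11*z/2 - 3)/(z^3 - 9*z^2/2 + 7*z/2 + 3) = (z + 3)/(z - 3)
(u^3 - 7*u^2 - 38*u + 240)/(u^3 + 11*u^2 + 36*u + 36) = (u^2 - 13*u + 40)/(u^2 + 5*u + 6)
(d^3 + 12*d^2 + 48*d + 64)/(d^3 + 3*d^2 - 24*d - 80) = (d + 4)/(d - 5)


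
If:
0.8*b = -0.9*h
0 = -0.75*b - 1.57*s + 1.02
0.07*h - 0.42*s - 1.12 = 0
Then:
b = 10.06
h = -8.94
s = -4.16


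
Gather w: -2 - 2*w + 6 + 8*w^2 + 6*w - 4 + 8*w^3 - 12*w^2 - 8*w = 8*w^3 - 4*w^2 - 4*w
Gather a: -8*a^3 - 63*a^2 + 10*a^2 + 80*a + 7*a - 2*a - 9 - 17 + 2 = -8*a^3 - 53*a^2 + 85*a - 24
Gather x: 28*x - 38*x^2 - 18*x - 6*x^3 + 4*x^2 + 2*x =-6*x^3 - 34*x^2 + 12*x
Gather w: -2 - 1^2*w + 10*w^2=10*w^2 - w - 2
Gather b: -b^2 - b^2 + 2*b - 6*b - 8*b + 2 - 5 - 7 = -2*b^2 - 12*b - 10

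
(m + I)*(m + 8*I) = m^2 + 9*I*m - 8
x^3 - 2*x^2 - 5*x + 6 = (x - 3)*(x - 1)*(x + 2)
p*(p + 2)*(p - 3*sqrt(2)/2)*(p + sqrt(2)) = p^4 - sqrt(2)*p^3/2 + 2*p^3 - 3*p^2 - sqrt(2)*p^2 - 6*p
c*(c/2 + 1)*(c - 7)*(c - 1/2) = c^4/2 - 11*c^3/4 - 23*c^2/4 + 7*c/2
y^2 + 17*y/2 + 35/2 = (y + 7/2)*(y + 5)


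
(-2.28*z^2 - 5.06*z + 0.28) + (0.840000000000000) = -2.28*z^2 - 5.06*z + 1.12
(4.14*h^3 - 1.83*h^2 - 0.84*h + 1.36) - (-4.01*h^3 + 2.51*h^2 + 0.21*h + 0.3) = 8.15*h^3 - 4.34*h^2 - 1.05*h + 1.06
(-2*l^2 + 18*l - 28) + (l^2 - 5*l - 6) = -l^2 + 13*l - 34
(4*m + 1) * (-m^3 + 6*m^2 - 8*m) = -4*m^4 + 23*m^3 - 26*m^2 - 8*m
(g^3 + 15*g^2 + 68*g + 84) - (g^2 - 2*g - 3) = g^3 + 14*g^2 + 70*g + 87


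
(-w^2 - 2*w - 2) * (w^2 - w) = -w^4 - w^3 + 2*w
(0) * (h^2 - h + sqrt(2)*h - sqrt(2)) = 0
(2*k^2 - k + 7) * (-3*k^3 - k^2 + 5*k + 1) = -6*k^5 + k^4 - 10*k^3 - 10*k^2 + 34*k + 7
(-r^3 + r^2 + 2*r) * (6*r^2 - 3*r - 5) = -6*r^5 + 9*r^4 + 14*r^3 - 11*r^2 - 10*r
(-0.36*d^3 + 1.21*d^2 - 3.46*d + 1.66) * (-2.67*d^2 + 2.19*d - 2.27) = 0.9612*d^5 - 4.0191*d^4 + 12.7053*d^3 - 14.7563*d^2 + 11.4896*d - 3.7682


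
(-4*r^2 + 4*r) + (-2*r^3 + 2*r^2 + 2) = -2*r^3 - 2*r^2 + 4*r + 2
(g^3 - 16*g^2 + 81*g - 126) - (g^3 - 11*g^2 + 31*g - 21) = -5*g^2 + 50*g - 105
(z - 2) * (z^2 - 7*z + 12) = z^3 - 9*z^2 + 26*z - 24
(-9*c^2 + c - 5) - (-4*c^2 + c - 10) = 5 - 5*c^2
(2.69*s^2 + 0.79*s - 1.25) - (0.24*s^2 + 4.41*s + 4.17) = 2.45*s^2 - 3.62*s - 5.42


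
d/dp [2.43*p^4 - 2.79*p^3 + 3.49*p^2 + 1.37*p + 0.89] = 9.72*p^3 - 8.37*p^2 + 6.98*p + 1.37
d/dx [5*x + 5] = 5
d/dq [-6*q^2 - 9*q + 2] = -12*q - 9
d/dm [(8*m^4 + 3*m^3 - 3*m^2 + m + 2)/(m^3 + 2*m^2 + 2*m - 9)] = (8*m^6 + 32*m^5 + 57*m^4 - 278*m^3 - 95*m^2 + 46*m - 13)/(m^6 + 4*m^5 + 8*m^4 - 10*m^3 - 32*m^2 - 36*m + 81)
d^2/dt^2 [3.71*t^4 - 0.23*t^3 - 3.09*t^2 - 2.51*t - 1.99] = 44.52*t^2 - 1.38*t - 6.18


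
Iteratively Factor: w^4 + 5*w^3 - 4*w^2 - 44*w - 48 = (w + 2)*(w^3 + 3*w^2 - 10*w - 24) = (w - 3)*(w + 2)*(w^2 + 6*w + 8) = (w - 3)*(w + 2)*(w + 4)*(w + 2)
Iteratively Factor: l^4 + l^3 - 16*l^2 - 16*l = (l - 4)*(l^3 + 5*l^2 + 4*l) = (l - 4)*(l + 4)*(l^2 + l) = l*(l - 4)*(l + 4)*(l + 1)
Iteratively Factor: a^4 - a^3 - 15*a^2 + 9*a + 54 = (a + 3)*(a^3 - 4*a^2 - 3*a + 18) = (a - 3)*(a + 3)*(a^2 - a - 6) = (a - 3)*(a + 2)*(a + 3)*(a - 3)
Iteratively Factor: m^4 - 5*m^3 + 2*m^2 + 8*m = (m - 2)*(m^3 - 3*m^2 - 4*m) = m*(m - 2)*(m^2 - 3*m - 4) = m*(m - 4)*(m - 2)*(m + 1)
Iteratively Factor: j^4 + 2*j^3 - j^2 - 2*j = (j)*(j^3 + 2*j^2 - j - 2) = j*(j + 1)*(j^2 + j - 2) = j*(j - 1)*(j + 1)*(j + 2)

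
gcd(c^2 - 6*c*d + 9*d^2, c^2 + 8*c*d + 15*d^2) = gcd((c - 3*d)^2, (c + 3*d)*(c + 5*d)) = 1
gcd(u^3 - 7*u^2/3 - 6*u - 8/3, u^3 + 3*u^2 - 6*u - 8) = u + 1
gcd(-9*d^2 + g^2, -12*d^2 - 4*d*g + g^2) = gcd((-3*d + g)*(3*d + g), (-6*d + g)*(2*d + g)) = 1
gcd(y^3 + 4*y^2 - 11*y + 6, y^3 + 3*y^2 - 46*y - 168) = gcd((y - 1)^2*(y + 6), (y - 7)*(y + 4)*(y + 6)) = y + 6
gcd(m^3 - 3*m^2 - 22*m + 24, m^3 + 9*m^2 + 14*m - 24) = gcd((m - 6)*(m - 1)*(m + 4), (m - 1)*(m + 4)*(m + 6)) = m^2 + 3*m - 4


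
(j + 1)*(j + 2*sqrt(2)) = j^2 + j + 2*sqrt(2)*j + 2*sqrt(2)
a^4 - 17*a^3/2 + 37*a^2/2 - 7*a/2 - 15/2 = (a - 5)*(a - 3)*(a - 1)*(a + 1/2)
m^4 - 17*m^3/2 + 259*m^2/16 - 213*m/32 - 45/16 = (m - 6)*(m - 3/2)*(m - 5/4)*(m + 1/4)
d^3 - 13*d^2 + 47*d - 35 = (d - 7)*(d - 5)*(d - 1)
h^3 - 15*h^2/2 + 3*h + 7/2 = (h - 7)*(h - 1)*(h + 1/2)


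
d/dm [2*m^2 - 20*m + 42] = 4*m - 20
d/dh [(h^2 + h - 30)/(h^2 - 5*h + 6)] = 6*(-h^2 + 12*h - 24)/(h^4 - 10*h^3 + 37*h^2 - 60*h + 36)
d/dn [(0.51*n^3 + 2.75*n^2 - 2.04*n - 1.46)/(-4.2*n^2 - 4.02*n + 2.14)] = (-2.142*n^4 - 4.1004*n^3 - 16.3488*n^2 - 0.493999999999996*n - 10.2348)/(17.64*n^4 + 33.768*n^3 - 1.81560000000001*n^2 - 17.2056*n + 4.5796)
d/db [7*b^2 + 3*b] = 14*b + 3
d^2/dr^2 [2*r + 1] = 0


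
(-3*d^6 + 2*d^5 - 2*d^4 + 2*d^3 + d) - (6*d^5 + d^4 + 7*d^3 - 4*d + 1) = -3*d^6 - 4*d^5 - 3*d^4 - 5*d^3 + 5*d - 1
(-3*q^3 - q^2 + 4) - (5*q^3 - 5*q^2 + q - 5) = -8*q^3 + 4*q^2 - q + 9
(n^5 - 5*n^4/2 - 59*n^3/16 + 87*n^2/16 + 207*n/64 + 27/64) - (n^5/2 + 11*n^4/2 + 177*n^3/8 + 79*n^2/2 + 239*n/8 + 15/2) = n^5/2 - 8*n^4 - 413*n^3/16 - 545*n^2/16 - 1705*n/64 - 453/64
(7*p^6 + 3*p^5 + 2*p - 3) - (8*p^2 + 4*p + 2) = 7*p^6 + 3*p^5 - 8*p^2 - 2*p - 5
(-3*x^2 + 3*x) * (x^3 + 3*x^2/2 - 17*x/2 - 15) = -3*x^5 - 3*x^4/2 + 30*x^3 + 39*x^2/2 - 45*x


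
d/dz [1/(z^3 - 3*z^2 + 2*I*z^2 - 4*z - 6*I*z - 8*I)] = (-3*z^2 + 6*z - 4*I*z + 4 + 6*I)/(-z^3 + 3*z^2 - 2*I*z^2 + 4*z + 6*I*z + 8*I)^2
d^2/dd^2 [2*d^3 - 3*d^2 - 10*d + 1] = 12*d - 6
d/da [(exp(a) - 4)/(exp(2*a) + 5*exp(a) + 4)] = (-(exp(a) - 4)*(2*exp(a) + 5) + exp(2*a) + 5*exp(a) + 4)*exp(a)/(exp(2*a) + 5*exp(a) + 4)^2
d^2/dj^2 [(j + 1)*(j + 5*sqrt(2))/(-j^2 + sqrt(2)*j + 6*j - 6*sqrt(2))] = 2*(-6*sqrt(2)*j^3 - 7*j^3 + 3*sqrt(2)*j^2 + 108*sqrt(2)*j + 210*j - 504 - 286*sqrt(2))/(j^6 - 18*j^5 - 3*sqrt(2)*j^5 + 54*sqrt(2)*j^4 + 114*j^4 - 326*sqrt(2)*j^3 - 324*j^3 + 648*j^2 + 684*sqrt(2)*j^2 - 1296*j - 216*sqrt(2)*j + 432*sqrt(2))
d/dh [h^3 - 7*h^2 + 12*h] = 3*h^2 - 14*h + 12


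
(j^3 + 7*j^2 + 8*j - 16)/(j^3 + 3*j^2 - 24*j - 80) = (j - 1)/(j - 5)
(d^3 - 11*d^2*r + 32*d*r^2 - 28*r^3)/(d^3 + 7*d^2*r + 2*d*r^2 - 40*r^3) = (d^2 - 9*d*r + 14*r^2)/(d^2 + 9*d*r + 20*r^2)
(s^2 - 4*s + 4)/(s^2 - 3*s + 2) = (s - 2)/(s - 1)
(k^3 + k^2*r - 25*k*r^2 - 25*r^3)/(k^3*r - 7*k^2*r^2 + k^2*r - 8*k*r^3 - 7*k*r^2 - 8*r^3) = (-k^2 + 25*r^2)/(r*(-k^2 + 8*k*r - k + 8*r))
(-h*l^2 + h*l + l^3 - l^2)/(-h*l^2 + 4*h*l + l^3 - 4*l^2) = (l - 1)/(l - 4)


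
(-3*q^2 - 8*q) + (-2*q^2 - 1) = -5*q^2 - 8*q - 1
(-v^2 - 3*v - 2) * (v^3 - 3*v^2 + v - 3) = -v^5 + 6*v^3 + 6*v^2 + 7*v + 6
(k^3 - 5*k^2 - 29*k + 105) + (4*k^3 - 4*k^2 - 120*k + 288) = 5*k^3 - 9*k^2 - 149*k + 393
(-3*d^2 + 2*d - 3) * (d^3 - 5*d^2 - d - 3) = -3*d^5 + 17*d^4 - 10*d^3 + 22*d^2 - 3*d + 9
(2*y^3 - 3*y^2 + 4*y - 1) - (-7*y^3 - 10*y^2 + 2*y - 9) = 9*y^3 + 7*y^2 + 2*y + 8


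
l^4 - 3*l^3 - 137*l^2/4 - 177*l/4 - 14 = (l - 8)*(l + 1/2)*(l + 1)*(l + 7/2)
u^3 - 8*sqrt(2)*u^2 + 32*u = u*(u - 4*sqrt(2))^2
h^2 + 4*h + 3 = (h + 1)*(h + 3)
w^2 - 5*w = w*(w - 5)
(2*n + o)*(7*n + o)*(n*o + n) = 14*n^3*o + 14*n^3 + 9*n^2*o^2 + 9*n^2*o + n*o^3 + n*o^2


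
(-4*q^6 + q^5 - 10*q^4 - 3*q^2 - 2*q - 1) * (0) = 0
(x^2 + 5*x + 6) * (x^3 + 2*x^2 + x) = x^5 + 7*x^4 + 17*x^3 + 17*x^2 + 6*x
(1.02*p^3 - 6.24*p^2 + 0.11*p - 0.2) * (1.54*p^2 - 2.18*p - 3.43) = 1.5708*p^5 - 11.8332*p^4 + 10.274*p^3 + 20.8554*p^2 + 0.0587*p + 0.686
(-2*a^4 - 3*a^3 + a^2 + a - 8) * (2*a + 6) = -4*a^5 - 18*a^4 - 16*a^3 + 8*a^2 - 10*a - 48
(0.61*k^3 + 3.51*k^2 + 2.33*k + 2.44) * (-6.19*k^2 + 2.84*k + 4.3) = -3.7759*k^5 - 19.9945*k^4 - 1.8313*k^3 + 6.6066*k^2 + 16.9486*k + 10.492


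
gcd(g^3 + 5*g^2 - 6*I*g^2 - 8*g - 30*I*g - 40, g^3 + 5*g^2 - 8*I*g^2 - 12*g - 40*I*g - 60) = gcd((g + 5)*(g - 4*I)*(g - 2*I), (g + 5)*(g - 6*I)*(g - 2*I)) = g^2 + g*(5 - 2*I) - 10*I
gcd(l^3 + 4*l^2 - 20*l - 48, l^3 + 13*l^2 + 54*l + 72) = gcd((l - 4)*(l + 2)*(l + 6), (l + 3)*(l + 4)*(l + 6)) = l + 6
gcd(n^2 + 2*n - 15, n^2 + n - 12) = n - 3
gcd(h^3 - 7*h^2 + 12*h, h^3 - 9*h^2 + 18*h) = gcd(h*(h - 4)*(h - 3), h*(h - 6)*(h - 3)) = h^2 - 3*h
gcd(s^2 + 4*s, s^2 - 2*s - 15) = 1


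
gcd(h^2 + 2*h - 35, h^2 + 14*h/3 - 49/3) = h + 7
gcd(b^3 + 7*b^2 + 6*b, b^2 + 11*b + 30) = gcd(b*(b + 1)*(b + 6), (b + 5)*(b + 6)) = b + 6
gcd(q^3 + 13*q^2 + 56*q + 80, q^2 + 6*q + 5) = q + 5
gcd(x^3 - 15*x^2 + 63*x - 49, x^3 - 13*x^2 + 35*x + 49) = x^2 - 14*x + 49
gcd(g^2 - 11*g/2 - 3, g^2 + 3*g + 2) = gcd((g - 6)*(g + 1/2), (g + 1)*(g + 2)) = 1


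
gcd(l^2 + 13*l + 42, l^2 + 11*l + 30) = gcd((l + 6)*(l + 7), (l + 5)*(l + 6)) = l + 6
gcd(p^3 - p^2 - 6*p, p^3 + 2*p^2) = p^2 + 2*p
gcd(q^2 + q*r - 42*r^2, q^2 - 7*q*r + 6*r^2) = q - 6*r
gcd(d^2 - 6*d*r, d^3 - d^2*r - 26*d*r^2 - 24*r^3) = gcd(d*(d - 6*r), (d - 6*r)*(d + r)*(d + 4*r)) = -d + 6*r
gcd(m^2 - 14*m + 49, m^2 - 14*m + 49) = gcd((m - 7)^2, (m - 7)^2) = m^2 - 14*m + 49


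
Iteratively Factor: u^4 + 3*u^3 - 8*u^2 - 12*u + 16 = (u + 4)*(u^3 - u^2 - 4*u + 4) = (u - 2)*(u + 4)*(u^2 + u - 2) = (u - 2)*(u + 2)*(u + 4)*(u - 1)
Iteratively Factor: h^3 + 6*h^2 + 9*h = (h + 3)*(h^2 + 3*h) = (h + 3)^2*(h)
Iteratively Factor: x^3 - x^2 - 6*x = (x)*(x^2 - x - 6) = x*(x - 3)*(x + 2)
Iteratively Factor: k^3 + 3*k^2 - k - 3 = (k + 1)*(k^2 + 2*k - 3) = (k + 1)*(k + 3)*(k - 1)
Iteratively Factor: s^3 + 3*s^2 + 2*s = (s + 1)*(s^2 + 2*s) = s*(s + 1)*(s + 2)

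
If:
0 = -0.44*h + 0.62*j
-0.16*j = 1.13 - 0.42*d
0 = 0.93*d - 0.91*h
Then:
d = 3.72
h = 3.80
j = 2.70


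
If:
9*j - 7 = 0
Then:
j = 7/9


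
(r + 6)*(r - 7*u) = r^2 - 7*r*u + 6*r - 42*u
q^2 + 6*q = q*(q + 6)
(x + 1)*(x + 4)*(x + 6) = x^3 + 11*x^2 + 34*x + 24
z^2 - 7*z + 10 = (z - 5)*(z - 2)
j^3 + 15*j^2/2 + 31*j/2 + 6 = (j + 1/2)*(j + 3)*(j + 4)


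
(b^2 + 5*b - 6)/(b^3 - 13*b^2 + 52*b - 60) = (b^2 + 5*b - 6)/(b^3 - 13*b^2 + 52*b - 60)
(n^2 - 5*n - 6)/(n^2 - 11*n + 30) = (n + 1)/(n - 5)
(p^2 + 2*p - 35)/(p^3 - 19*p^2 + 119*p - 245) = (p + 7)/(p^2 - 14*p + 49)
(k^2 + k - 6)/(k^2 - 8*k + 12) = (k + 3)/(k - 6)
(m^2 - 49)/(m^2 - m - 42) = (m + 7)/(m + 6)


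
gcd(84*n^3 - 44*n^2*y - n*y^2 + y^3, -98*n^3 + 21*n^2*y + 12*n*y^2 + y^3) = -14*n^2 + 5*n*y + y^2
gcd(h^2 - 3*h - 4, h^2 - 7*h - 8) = h + 1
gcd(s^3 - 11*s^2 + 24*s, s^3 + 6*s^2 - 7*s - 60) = s - 3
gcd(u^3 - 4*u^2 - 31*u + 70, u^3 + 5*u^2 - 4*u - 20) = u^2 + 3*u - 10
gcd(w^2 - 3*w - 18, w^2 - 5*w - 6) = w - 6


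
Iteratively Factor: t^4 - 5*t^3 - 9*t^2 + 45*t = (t - 5)*(t^3 - 9*t) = (t - 5)*(t + 3)*(t^2 - 3*t) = (t - 5)*(t - 3)*(t + 3)*(t)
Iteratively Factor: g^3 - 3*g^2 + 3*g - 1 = (g - 1)*(g^2 - 2*g + 1) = (g - 1)^2*(g - 1)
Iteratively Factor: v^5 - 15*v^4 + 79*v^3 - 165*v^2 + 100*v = (v - 4)*(v^4 - 11*v^3 + 35*v^2 - 25*v) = (v - 5)*(v - 4)*(v^3 - 6*v^2 + 5*v) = v*(v - 5)*(v - 4)*(v^2 - 6*v + 5) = v*(v - 5)*(v - 4)*(v - 1)*(v - 5)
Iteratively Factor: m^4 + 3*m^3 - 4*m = (m)*(m^3 + 3*m^2 - 4) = m*(m - 1)*(m^2 + 4*m + 4) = m*(m - 1)*(m + 2)*(m + 2)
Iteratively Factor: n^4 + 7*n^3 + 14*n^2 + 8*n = (n + 1)*(n^3 + 6*n^2 + 8*n) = n*(n + 1)*(n^2 + 6*n + 8) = n*(n + 1)*(n + 2)*(n + 4)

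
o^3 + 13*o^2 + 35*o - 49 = (o - 1)*(o + 7)^2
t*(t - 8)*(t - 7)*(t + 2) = t^4 - 13*t^3 + 26*t^2 + 112*t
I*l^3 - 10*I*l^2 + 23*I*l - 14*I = (l - 7)*(l - 2)*(I*l - I)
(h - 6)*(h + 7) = h^2 + h - 42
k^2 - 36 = (k - 6)*(k + 6)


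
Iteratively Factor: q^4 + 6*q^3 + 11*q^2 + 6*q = (q + 1)*(q^3 + 5*q^2 + 6*q) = (q + 1)*(q + 2)*(q^2 + 3*q) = q*(q + 1)*(q + 2)*(q + 3)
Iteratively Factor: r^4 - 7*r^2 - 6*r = (r + 2)*(r^3 - 2*r^2 - 3*r) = (r + 1)*(r + 2)*(r^2 - 3*r) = (r - 3)*(r + 1)*(r + 2)*(r)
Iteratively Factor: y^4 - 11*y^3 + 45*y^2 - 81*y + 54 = (y - 2)*(y^3 - 9*y^2 + 27*y - 27) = (y - 3)*(y - 2)*(y^2 - 6*y + 9) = (y - 3)^2*(y - 2)*(y - 3)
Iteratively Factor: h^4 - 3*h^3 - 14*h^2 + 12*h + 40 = (h - 5)*(h^3 + 2*h^2 - 4*h - 8) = (h - 5)*(h + 2)*(h^2 - 4) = (h - 5)*(h + 2)^2*(h - 2)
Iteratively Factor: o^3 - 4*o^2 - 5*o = (o)*(o^2 - 4*o - 5) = o*(o + 1)*(o - 5)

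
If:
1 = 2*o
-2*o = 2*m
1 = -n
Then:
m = -1/2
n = -1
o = 1/2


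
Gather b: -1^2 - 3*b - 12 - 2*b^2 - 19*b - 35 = -2*b^2 - 22*b - 48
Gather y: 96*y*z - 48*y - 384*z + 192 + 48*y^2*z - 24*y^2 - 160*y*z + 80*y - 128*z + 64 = y^2*(48*z - 24) + y*(32 - 64*z) - 512*z + 256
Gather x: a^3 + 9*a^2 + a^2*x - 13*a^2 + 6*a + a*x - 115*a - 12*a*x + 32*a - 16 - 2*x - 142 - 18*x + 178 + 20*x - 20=a^3 - 4*a^2 - 77*a + x*(a^2 - 11*a)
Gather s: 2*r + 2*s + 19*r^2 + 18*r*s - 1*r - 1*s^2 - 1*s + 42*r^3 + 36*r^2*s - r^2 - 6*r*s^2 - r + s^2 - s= 42*r^3 + 18*r^2 - 6*r*s^2 + s*(36*r^2 + 18*r)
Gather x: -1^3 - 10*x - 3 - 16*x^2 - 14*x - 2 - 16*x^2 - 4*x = -32*x^2 - 28*x - 6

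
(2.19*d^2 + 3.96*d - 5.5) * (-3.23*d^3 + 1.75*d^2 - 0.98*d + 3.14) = -7.0737*d^5 - 8.9583*d^4 + 22.5488*d^3 - 6.6292*d^2 + 17.8244*d - 17.27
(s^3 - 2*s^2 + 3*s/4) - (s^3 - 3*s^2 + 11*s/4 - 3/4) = s^2 - 2*s + 3/4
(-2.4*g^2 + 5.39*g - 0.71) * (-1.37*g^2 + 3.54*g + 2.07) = 3.288*g^4 - 15.8803*g^3 + 15.0853*g^2 + 8.6439*g - 1.4697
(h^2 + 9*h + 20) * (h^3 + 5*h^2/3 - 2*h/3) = h^5 + 32*h^4/3 + 103*h^3/3 + 82*h^2/3 - 40*h/3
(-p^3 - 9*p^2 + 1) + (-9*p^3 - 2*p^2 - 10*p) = -10*p^3 - 11*p^2 - 10*p + 1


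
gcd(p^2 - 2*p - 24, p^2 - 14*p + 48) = p - 6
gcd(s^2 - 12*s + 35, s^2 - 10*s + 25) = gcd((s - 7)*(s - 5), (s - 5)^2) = s - 5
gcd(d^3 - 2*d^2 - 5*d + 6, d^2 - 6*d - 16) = d + 2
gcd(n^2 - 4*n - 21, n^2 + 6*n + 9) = n + 3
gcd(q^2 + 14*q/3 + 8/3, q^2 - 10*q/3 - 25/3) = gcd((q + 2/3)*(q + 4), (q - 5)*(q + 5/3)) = 1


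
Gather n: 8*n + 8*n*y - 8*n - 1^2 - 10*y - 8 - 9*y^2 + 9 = 8*n*y - 9*y^2 - 10*y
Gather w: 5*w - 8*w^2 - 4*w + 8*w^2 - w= 0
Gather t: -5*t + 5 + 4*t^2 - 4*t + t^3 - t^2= t^3 + 3*t^2 - 9*t + 5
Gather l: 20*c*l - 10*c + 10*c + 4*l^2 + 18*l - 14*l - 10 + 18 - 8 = 4*l^2 + l*(20*c + 4)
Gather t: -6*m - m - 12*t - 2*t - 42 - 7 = -7*m - 14*t - 49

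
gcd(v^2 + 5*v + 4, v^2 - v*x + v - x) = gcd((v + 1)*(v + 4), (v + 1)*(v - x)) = v + 1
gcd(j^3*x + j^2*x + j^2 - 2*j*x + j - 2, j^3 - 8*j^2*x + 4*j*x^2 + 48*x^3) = 1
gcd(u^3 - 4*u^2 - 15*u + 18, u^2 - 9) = u + 3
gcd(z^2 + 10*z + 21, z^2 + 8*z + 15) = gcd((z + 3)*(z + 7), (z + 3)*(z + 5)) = z + 3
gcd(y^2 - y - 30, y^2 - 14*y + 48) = y - 6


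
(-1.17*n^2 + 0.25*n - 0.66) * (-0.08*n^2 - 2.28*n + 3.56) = 0.0936*n^4 + 2.6476*n^3 - 4.6824*n^2 + 2.3948*n - 2.3496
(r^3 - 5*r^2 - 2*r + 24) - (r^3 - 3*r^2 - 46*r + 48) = -2*r^2 + 44*r - 24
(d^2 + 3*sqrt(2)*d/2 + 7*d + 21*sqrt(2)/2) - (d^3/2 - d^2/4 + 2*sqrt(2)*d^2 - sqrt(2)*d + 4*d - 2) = -d^3/2 - 2*sqrt(2)*d^2 + 5*d^2/4 + 3*d + 5*sqrt(2)*d/2 + 2 + 21*sqrt(2)/2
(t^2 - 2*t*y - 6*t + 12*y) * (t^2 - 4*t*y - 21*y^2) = t^4 - 6*t^3*y - 6*t^3 - 13*t^2*y^2 + 36*t^2*y + 42*t*y^3 + 78*t*y^2 - 252*y^3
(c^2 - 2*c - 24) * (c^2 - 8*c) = c^4 - 10*c^3 - 8*c^2 + 192*c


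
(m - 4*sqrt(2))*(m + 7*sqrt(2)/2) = m^2 - sqrt(2)*m/2 - 28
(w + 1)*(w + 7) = w^2 + 8*w + 7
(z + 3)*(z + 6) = z^2 + 9*z + 18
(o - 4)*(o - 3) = o^2 - 7*o + 12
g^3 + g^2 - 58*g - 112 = (g - 8)*(g + 2)*(g + 7)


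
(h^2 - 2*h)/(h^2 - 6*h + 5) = h*(h - 2)/(h^2 - 6*h + 5)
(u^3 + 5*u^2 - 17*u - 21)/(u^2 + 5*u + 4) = (u^2 + 4*u - 21)/(u + 4)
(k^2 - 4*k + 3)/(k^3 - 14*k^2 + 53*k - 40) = (k - 3)/(k^2 - 13*k + 40)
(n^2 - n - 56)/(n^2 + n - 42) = (n - 8)/(n - 6)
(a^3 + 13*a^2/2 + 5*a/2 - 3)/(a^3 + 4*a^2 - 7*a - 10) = (a^2 + 11*a/2 - 3)/(a^2 + 3*a - 10)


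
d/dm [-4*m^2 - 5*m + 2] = -8*m - 5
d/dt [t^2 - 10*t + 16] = 2*t - 10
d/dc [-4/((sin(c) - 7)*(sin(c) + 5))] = 8*(sin(c) - 1)*cos(c)/((sin(c) - 7)^2*(sin(c) + 5)^2)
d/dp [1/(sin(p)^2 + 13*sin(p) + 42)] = -(2*sin(p) + 13)*cos(p)/(sin(p)^2 + 13*sin(p) + 42)^2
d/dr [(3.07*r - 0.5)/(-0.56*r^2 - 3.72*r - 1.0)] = (1.7192*r^2 - 0.560000000000001*r - 4.93)/(0.3136*r^4 + 4.1664*r^3 + 14.9584*r^2 + 7.44*r + 1.0)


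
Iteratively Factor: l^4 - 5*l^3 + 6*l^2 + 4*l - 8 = (l - 2)*(l^3 - 3*l^2 + 4) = (l - 2)^2*(l^2 - l - 2) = (l - 2)^3*(l + 1)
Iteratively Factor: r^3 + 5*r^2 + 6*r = (r + 2)*(r^2 + 3*r) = (r + 2)*(r + 3)*(r)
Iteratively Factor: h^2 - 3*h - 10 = (h + 2)*(h - 5)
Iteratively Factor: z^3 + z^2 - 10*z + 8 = (z - 2)*(z^2 + 3*z - 4) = (z - 2)*(z + 4)*(z - 1)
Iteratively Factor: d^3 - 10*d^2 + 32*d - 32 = (d - 4)*(d^2 - 6*d + 8) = (d - 4)*(d - 2)*(d - 4)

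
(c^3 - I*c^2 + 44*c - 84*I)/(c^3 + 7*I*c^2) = 1 - 8*I/c - 12/c^2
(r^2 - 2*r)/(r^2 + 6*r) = (r - 2)/(r + 6)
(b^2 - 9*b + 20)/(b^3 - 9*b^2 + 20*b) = 1/b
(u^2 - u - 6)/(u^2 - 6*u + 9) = (u + 2)/(u - 3)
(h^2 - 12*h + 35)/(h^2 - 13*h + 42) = (h - 5)/(h - 6)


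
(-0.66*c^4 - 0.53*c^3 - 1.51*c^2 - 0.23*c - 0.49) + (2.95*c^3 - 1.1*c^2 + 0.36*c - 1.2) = -0.66*c^4 + 2.42*c^3 - 2.61*c^2 + 0.13*c - 1.69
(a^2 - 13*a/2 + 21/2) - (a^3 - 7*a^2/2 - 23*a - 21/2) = -a^3 + 9*a^2/2 + 33*a/2 + 21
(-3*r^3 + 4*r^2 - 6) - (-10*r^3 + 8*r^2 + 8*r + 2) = 7*r^3 - 4*r^2 - 8*r - 8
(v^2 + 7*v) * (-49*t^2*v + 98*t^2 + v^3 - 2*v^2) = -49*t^2*v^3 - 245*t^2*v^2 + 686*t^2*v + v^5 + 5*v^4 - 14*v^3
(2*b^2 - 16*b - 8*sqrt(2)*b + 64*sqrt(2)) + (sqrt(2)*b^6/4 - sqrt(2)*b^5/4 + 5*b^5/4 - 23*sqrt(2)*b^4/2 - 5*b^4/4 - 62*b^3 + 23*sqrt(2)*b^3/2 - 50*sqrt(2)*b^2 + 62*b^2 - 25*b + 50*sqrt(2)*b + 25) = sqrt(2)*b^6/4 - sqrt(2)*b^5/4 + 5*b^5/4 - 23*sqrt(2)*b^4/2 - 5*b^4/4 - 62*b^3 + 23*sqrt(2)*b^3/2 - 50*sqrt(2)*b^2 + 64*b^2 - 41*b + 42*sqrt(2)*b + 25 + 64*sqrt(2)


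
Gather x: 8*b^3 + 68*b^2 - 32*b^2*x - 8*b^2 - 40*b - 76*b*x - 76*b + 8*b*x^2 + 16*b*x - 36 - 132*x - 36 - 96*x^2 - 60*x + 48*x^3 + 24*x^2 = 8*b^3 + 60*b^2 - 116*b + 48*x^3 + x^2*(8*b - 72) + x*(-32*b^2 - 60*b - 192) - 72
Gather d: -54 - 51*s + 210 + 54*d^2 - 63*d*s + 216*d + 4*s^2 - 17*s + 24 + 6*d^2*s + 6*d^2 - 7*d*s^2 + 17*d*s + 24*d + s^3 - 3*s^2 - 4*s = d^2*(6*s + 60) + d*(-7*s^2 - 46*s + 240) + s^3 + s^2 - 72*s + 180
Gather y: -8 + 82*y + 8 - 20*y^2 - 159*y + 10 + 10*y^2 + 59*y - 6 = -10*y^2 - 18*y + 4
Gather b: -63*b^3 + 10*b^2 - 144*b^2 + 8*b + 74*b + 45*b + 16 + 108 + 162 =-63*b^3 - 134*b^2 + 127*b + 286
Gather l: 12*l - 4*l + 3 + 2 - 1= 8*l + 4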